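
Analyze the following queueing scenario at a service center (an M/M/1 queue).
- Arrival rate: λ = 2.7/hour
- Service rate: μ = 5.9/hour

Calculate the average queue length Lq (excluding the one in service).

ρ = λ/μ = 2.7/5.9 = 0.4576
For M/M/1: Lq = λ²/(μ(μ-λ))
Lq = 7.29/(5.9 × 3.20)
Lq = 0.3861 customers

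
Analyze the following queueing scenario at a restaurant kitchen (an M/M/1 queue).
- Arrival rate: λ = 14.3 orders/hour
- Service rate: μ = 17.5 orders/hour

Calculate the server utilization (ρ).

Server utilization: ρ = λ/μ
ρ = 14.3/17.5 = 0.8171
The server is busy 81.71% of the time.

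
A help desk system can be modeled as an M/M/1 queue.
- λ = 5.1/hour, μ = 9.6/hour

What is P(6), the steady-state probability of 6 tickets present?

ρ = λ/μ = 5.1/9.6 = 0.53125
P(n) = (1-ρ)ρⁿ
P(6) = (1-0.53125) × 0.53125^6
P(6) = 0.4688 × 0.02248
P(6) = 0.01054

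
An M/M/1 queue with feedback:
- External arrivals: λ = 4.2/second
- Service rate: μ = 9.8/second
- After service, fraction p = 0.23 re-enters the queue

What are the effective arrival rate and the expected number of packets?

Effective arrival rate: λ_eff = λ/(1-p) = 4.2/(1-0.23) = 4.2/0.77 = 5.45455
ρ = λ_eff/μ = 5.45455/9.8 = 0.55659
L = ρ/(1-ρ) = 0.55659/(1-0.55659) = 1.2552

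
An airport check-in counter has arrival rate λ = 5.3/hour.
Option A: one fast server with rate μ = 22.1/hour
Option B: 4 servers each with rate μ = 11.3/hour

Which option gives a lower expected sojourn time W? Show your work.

Option A: single server μ = 22.1 (M/M/1)
  ρ_A = 5.3/22.1 = 0.2398
  W_A = 1/(μ-λ) = 1/(22.1-5.3) = 1/16.80 = 0.05952

Option B: 4 servers μ = 11.3 (M/M/4)
  ρ_B = λ/(cμ) = 5.3/(4×11.3) = 0.1173
  Offered load a = λ/μ = cρ = 5.3/11.3 = 0.4690
  P₀ = [ Σₙ₌₀^3 aⁿ/n! + a^4/(4!(1-ρ)) ]⁻¹
  Σ = a^0/0! + a^1/1! + a^2/2! + a^3/3! = 1.0000 + 0.4690 + 0.1100 + 0.01720 = 1.5962
  a^4/(4!(1-ρ)) = 0.04839/(24 × 0.8827) = 0.002284
  P₀ = 1/(1.5962 + 0.002284) = 0.6256
  Lq = P₀·a^4·ρ / (4!(1-ρ)²) = 0.62559 × 0.048394 × 0.11726 / (24 × 0.77924) = 0.0001898
  Wq_B = Lq/λ = 0.0001898166/5.3 = 0.000035814
  W_B = Wq_B + 1/μ = 0.000035814 + 0.088496 = 0.08853

Since W_A = 0.05952 < W_B = 0.08853, Option A (single fast server) has the shorter time in system.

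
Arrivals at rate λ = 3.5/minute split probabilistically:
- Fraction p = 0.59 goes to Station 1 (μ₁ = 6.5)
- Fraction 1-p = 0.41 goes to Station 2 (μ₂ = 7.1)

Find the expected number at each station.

Effective rates: λ₁ = 3.5×0.59 = 2.065, λ₂ = 3.5×0.41 = 1.435
Station 1: ρ₁ = 2.065/6.5 = 0.3177, L₁ = ρ₁/(1-ρ₁) = 0.3177/(1-0.3177) = 0.4656
Station 2: ρ₂ = 1.435/7.1 = 0.2021, L₂ = ρ₂/(1-ρ₂) = 0.2021/(1-0.2021) = 0.2533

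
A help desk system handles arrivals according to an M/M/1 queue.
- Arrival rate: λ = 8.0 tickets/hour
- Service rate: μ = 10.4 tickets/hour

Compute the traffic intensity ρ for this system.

Server utilization: ρ = λ/μ
ρ = 8.0/10.4 = 0.7692
The server is busy 76.92% of the time.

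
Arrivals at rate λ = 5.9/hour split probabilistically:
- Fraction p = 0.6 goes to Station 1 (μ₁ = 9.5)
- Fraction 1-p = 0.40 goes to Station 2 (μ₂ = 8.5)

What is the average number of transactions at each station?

Effective rates: λ₁ = 5.9×0.6 = 3.54, λ₂ = 5.9×0.40 = 2.36
Station 1: ρ₁ = 3.54/9.5 = 0.37263, L₁ = ρ₁/(1-ρ₁) = 0.37263/(1-0.37263) = 0.5940
Station 2: ρ₂ = 2.36/8.5 = 0.27765, L₂ = ρ₂/(1-ρ₂) = 0.27765/(1-0.27765) = 0.3844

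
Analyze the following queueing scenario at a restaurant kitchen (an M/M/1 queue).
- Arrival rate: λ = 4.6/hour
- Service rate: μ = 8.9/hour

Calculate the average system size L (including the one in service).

ρ = λ/μ = 4.6/8.9 = 0.5169
For M/M/1: L = λ/(μ-λ)
L = 4.6/(8.9-4.6) = 4.6/4.30
L = 1.0698 orders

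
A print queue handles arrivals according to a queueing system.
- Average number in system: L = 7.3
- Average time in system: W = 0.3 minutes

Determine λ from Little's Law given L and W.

Little's Law: L = λW, so λ = L/W
λ = 7.3/0.3 = 24.3333 jobs/minute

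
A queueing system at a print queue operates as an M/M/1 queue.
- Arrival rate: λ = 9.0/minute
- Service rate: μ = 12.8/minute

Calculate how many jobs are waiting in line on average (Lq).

ρ = λ/μ = 9.0/12.8 = 0.7031
For M/M/1: Lq = λ²/(μ(μ-λ))
Lq = 81.00/(12.8 × 3.80)
Lq = 1.6653 jobs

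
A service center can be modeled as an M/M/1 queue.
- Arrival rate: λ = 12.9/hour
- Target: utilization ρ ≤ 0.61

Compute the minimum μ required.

ρ = λ/μ, so μ = λ/ρ
μ ≥ 12.9/0.61 = 21.1475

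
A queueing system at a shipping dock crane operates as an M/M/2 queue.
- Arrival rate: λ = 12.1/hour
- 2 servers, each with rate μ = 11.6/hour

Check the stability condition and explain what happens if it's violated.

Stability requires ρ = λ/(cμ) < 1
ρ = 12.1/(2 × 11.6) = 12.1/23.20 = 0.5216
Since 0.5216 < 1, the system is STABLE.
The servers are busy 52.16% of the time.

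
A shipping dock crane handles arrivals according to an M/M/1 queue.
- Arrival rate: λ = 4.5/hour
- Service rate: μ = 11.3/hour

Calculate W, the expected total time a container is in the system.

First, compute utilization: ρ = λ/μ = 4.5/11.3 = 0.3982
For M/M/1: W = 1/(μ-λ)
W = 1/(11.3-4.5) = 1/6.80
W = 0.1471 hours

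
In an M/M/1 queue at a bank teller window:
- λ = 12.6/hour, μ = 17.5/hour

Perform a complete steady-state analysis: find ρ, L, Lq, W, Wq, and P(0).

Step 1: ρ = λ/μ = 12.6/17.5 = 0.7200
Step 2: L = λ/(μ-λ) = 12.6/4.90 = 2.5714
Step 3: Lq = λ²/(μ(μ-λ)) = 158.76/(17.5×4.90) = 1.8514
Step 4: W = 1/(μ-λ) = 1/4.90 = 0.20408
Step 5: Wq = λ/(μ(μ-λ)) = 12.6/(17.5×4.90) = 0.1469
Step 6: P(0) = 1-ρ = 0.2800
Verify: L = λW = 12.6×0.20408 = 2.5714 ✔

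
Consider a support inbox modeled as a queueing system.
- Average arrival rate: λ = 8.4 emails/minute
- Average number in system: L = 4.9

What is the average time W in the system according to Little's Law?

Little's Law: L = λW, so W = L/λ
W = 4.9/8.4 = 0.5833 minutes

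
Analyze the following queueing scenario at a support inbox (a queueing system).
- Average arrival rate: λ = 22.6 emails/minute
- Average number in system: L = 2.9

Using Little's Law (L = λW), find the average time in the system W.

Little's Law: L = λW, so W = L/λ
W = 2.9/22.6 = 0.1283 minutes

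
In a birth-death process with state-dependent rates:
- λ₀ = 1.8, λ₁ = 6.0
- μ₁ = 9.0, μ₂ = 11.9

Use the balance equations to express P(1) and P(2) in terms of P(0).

Balance equations:
State 0: λ₀P₀ = μ₁P₁ → P₁ = (λ₀/μ₁)P₀ = (1.8/9.0)P₀ = 0.2000P₀
State 1: P₂ = (λ₀λ₁)/(μ₁μ₂)P₀ = (1.8×6.0)/(9.0×11.9)P₀ = 0.1008P₀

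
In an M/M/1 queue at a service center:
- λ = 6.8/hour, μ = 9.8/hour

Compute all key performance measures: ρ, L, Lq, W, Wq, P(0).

Step 1: ρ = λ/μ = 6.8/9.8 = 0.6939
Step 2: L = λ/(μ-λ) = 6.8/3.00 = 2.2667
Step 3: Lq = λ²/(μ(μ-λ)) = 46.24/(9.8×3.00) = 1.5728
Step 4: W = 1/(μ-λ) = 1/3.00 = 0.333333
Step 5: Wq = λ/(μ(μ-λ)) = 6.8/(9.8×3.00) = 0.2313
Step 6: P(0) = 1-ρ = 0.3061
Verify: L = λW = 6.8×0.333333 = 2.2667 ✔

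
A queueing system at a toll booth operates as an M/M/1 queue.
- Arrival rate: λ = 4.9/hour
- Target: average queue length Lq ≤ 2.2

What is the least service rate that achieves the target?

For M/M/1: Lq = λ²/(μ(μ-λ))
Need Lq ≤ 2.2, i.e. μ(μ-λ) ≥ λ²/2.2
μ² - 4.9μ - 24.01/2.2 ≥ 0  →  μ² - 4.9μ - 10.913636 ≥ 0
Quadratic formula (positive root): μ = [λ + √(λ² + 4×10.913636)]/2
Discriminant: 24.01 + 4×10.913636 = 67.6645, √67.6645 = 8.2258
μ ≥ (4.9 + 8.2258)/2 = 6.5629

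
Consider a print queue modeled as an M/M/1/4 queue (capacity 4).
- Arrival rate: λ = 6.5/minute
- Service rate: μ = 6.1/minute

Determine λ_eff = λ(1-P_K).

ρ = λ/μ = 6.5/6.1 = 1.06557
P₀ = (1-ρ)/(1-ρ^(K+1)) = (1-1.06557)/(1-1.06557^5) = -0.06557/-0.3738 = 0.1754
P_K = P₀×ρ^K = 0.17543 × 1.06557^4 = 0.17543 × 1.2892 = 0.2262
λ_eff = λ(1-P_K) = 6.5 × (1 - 0.226176) = 6.5 × 0.773824 = 5.0299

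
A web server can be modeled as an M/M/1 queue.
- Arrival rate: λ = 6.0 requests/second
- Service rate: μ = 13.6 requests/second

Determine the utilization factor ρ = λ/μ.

Server utilization: ρ = λ/μ
ρ = 6.0/13.6 = 0.4412
The server is busy 44.12% of the time.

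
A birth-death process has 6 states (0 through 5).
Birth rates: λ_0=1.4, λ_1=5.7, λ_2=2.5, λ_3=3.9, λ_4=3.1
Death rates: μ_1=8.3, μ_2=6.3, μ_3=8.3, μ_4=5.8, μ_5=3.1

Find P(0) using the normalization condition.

Ratios P(n)/P(0) = (λ₀···λₙ₋₁)/(μ₁···μₙ):
P(1)/P(0) = (1.4)/(8.3) = 0.16867
P(2)/P(0) = (1.4×5.7)/(8.3×6.3) = 0.15261
P(3)/P(0) = (1.4×5.7×2.5)/(8.3×6.3×8.3) = 0.045967
P(4)/P(0) = (1.4×5.7×2.5×3.9)/(8.3×6.3×8.3×5.8) = 0.030909
P(5)/P(0) = (1.4×5.7×2.5×3.9×3.1)/(8.3×6.3×8.3×5.8×3.1) = 0.030909

Normalization: ∑ P(n) = 1
P(0) × (1.0000 + 0.16867 + 0.15261 + 0.045967 + 0.030909 + 0.030909) = 1
P(0) × 1.42907 = 1
P(0) = 1/1.42907 = 0.6998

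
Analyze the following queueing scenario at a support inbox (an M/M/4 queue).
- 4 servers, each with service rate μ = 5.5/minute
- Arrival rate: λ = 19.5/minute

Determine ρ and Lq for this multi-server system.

Traffic intensity: ρ = λ/(cμ) = 19.5/(4×5.5) = 0.8864
Since ρ = 0.8864 < 1, system is stable.
Offered load a = λ/μ = cρ = 19.5/5.5 = 3.5455
P₀ = [ Σₙ₌₀^3 aⁿ/n! + a^4/(4!(1-ρ)) ]⁻¹
Σ = a^0/0! + a^1/1! + a^2/2! + a^3/3! = 1.0000 + 3.5455 + 6.2851 + 7.4279 = 18.2585
a^4/(4!(1-ρ)) = 158.0111/(24 × 0.1136364) = 57.9374
P₀ = 1/(18.2585 + 57.9374) = 0.01312
Lq = P₀·a^4·ρ / (4!(1-ρ)²) = 0.0131241 × 158.0111 × 0.886364 / (24 × 0.0129132) = 5.9309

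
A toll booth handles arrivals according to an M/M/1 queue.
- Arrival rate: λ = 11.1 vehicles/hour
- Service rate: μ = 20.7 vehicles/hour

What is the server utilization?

Server utilization: ρ = λ/μ
ρ = 11.1/20.7 = 0.5362
The server is busy 53.62% of the time.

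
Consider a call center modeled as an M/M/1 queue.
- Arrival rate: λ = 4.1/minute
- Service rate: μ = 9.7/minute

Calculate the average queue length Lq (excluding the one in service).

ρ = λ/μ = 4.1/9.7 = 0.4227
For M/M/1: Lq = λ²/(μ(μ-λ))
Lq = 16.81/(9.7 × 5.60)
Lq = 0.3095 calls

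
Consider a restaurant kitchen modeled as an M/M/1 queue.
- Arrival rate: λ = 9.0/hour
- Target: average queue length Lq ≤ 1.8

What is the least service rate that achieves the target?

For M/M/1: Lq = λ²/(μ(μ-λ))
Need Lq ≤ 1.8, i.e. μ(μ-λ) ≥ λ²/1.8
μ² - 9.0μ - 81.00/1.8 ≥ 0  →  μ² - 9.0μ - 45.0000 ≥ 0
Quadratic formula (positive root): μ = [λ + √(λ² + 4×45.0000)]/2
Discriminant: 81.00 + 4×45.0000 = 261.0000, √261.0000 = 16.1555
μ ≥ (9.0 + 16.1555)/2 = 12.5777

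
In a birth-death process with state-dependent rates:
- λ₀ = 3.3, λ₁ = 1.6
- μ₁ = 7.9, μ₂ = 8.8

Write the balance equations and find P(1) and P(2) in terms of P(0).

Balance equations:
State 0: λ₀P₀ = μ₁P₁ → P₁ = (λ₀/μ₁)P₀ = (3.3/7.9)P₀ = 0.4177P₀
State 1: P₂ = (λ₀λ₁)/(μ₁μ₂)P₀ = (3.3×1.6)/(7.9×8.8)P₀ = 0.07595P₀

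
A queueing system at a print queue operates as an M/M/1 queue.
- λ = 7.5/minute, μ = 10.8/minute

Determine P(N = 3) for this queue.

ρ = λ/μ = 7.5/10.8 = 0.6944
P(n) = (1-ρ)ρⁿ
P(3) = (1-0.6944) × 0.6944^3
P(3) = 0.3056 × 0.3348
P(3) = 0.1023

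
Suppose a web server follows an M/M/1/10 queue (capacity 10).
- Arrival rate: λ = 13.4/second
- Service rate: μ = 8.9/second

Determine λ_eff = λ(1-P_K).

ρ = λ/μ = 13.4/8.9 = 1.5056
P₀ = (1-ρ)/(1-ρ^(K+1)) = (1-1.5056)/(1-1.5056^11) = -0.5056/-89.1168 = 0.005673
P_K = P₀×ρ^K = 0.005673 × 1.5056^10 = 0.005673 × 59.8544 = 0.3396
λ_eff = λ(1-P_K) = 13.4 × (1 - 0.33959) = 13.4 × 0.66041 = 8.8495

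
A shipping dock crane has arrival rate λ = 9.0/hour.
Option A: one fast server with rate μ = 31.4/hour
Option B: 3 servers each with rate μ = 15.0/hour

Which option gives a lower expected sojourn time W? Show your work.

Option A: single server μ = 31.4 (M/M/1)
  ρ_A = 9.0/31.4 = 0.2866
  W_A = 1/(μ-λ) = 1/(31.4-9.0) = 1/22.40 = 0.04464

Option B: 3 servers μ = 15.0 (M/M/3)
  ρ_B = λ/(cμ) = 9.0/(3×15.0) = 0.2000
  Offered load a = λ/μ = cρ = 9.0/15.0 = 0.6000
  P₀ = [ Σₙ₌₀^2 aⁿ/n! + a^3/(3!(1-ρ)) ]⁻¹
  Σ = a^0/0! + a^1/1! + a^2/2! = 1.0000 + 0.6000 + 0.1800 = 1.7800
  a^3/(3!(1-ρ)) = 0.2160/(6 × 0.8000) = 0.04500
  P₀ = 1/(1.7800 + 0.04500) = 0.5479
  Lq = P₀·a^3·ρ / (3!(1-ρ)²) = 0.5479 × 0.2160 × 0.2000 / (6 × 0.6400) = 0.006164
  Wq_B = Lq/λ = 0.006164/9.0 = 0.0006849
  W_B = Wq_B + 1/μ = 0.0006849 + 0.06667 = 0.06735

Since W_A = 0.04464 < W_B = 0.06735, Option A (single fast server) has the shorter time in system.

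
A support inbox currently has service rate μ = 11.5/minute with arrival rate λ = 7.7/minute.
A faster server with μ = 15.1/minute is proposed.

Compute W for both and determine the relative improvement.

System 1: ρ₁ = 7.7/11.5 = 0.6696, W₁ = 1/(11.5-7.7) = 0.26316
System 2: ρ₂ = 7.7/15.1 = 0.5099, W₂ = 1/(15.1-7.7) = 0.13514
Improvement: (W₁-W₂)/W₁ = (0.26316-0.13514)/0.26316 = 48.65%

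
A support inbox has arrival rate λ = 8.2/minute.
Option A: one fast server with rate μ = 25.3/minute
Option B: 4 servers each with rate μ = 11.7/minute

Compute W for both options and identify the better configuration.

Option A: single server μ = 25.3 (M/M/1)
  ρ_A = 8.2/25.3 = 0.3241
  W_A = 1/(μ-λ) = 1/(25.3-8.2) = 1/17.10 = 0.05848

Option B: 4 servers μ = 11.7 (M/M/4)
  ρ_B = λ/(cμ) = 8.2/(4×11.7) = 0.1752
  Offered load a = λ/μ = cρ = 8.2/11.7 = 0.7009
  P₀ = [ Σₙ₌₀^3 aⁿ/n! + a^4/(4!(1-ρ)) ]⁻¹
  Σ = a^0/0! + a^1/1! + a^2/2! + a^3/3! = 1.0000 + 0.70085 + 0.24560 + 0.057376 = 2.0038
  a^4/(4!(1-ρ)) = 0.2413/(24 × 0.8248) = 0.01219
  P₀ = 1/(2.0038 + 0.01219) = 0.4960
  Lq = P₀·a^4·ρ / (4!(1-ρ)²) = 0.4960 × 0.2413 × 0.1752 / (24 × 0.6803) = 0.001284
  Wq_B = Lq/λ = 0.001284/8.2 = 0.0001566
  W_B = Wq_B + 1/μ = 0.0001566 + 0.08547 = 0.08563

Since W_A = 0.05848 < W_B = 0.08563, Option A (single fast server) has the shorter time in system.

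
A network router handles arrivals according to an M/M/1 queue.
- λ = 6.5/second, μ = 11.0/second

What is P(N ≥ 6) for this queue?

ρ = λ/μ = 6.5/11.0 = 0.5909
P(N ≥ n) = ρⁿ
P(N ≥ 6) = 0.5909^6
P(N ≥ 6) = 0.04257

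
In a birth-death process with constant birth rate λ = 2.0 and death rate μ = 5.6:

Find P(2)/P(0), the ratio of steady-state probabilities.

For constant rates: P(n)/P(0) = (λ/μ)^n
P(2)/P(0) = (2.0/5.6)^2 = 0.357143^2 = 0.1276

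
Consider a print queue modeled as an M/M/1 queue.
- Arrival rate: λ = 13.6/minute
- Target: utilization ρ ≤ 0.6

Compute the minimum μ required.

ρ = λ/μ, so μ = λ/ρ
μ ≥ 13.6/0.6 = 22.6667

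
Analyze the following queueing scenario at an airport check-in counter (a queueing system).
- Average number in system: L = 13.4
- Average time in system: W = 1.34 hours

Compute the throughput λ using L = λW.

Little's Law: L = λW, so λ = L/W
λ = 13.4/1.34 = 10.0000 passengers/hour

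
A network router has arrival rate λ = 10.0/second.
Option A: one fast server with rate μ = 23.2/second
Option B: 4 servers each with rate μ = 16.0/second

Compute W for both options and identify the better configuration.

Option A: single server μ = 23.2 (M/M/1)
  ρ_A = 10.0/23.2 = 0.4310
  W_A = 1/(μ-λ) = 1/(23.2-10.0) = 1/13.20 = 0.07576

Option B: 4 servers μ = 16.0 (M/M/4)
  ρ_B = λ/(cμ) = 10.0/(4×16.0) = 0.1562
  Offered load a = λ/μ = cρ = 10.0/16.0 = 0.6250
  P₀ = [ Σₙ₌₀^3 aⁿ/n! + a^4/(4!(1-ρ)) ]⁻¹
  Σ = a^0/0! + a^1/1! + a^2/2! + a^3/3! = 1.0000 + 0.6250 + 0.1953 + 0.04069 = 1.8610
  a^4/(4!(1-ρ)) = 0.1526/(24 × 0.8438) = 0.007535
  P₀ = 1/(1.8610 + 0.007535) = 0.5352
  Lq = P₀·a^4·ρ / (4!(1-ρ)²) = 0.53518 × 0.15259 × 0.15625 / (24 × 0.71191) = 0.0007468
  Wq_B = Lq/λ = 0.0007468/10.0 = 0.00007468
  W_B = Wq_B + 1/μ = 0.00007468 + 0.06250 = 0.06257

Since W_B = 0.06257 < W_A = 0.07576, Option B (multiple servers) has the shorter time in system.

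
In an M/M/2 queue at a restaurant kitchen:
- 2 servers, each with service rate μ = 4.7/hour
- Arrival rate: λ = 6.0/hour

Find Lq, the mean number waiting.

Traffic intensity: ρ = λ/(cμ) = 6.0/(2×4.7) = 0.6383
Since ρ = 0.6383 < 1, system is stable.
Offered load a = λ/μ = cρ = 6.0/4.7 = 1.2766
P₀ = [ Σₙ₌₀^1 aⁿ/n! + a^2/(2!(1-ρ)) ]⁻¹
Σ = a^0/0! + a^1/1! = 1.0000 + 1.2766 = 2.2766
a^2/(2!(1-ρ)) = 1.6297/(2 × 0.3617) = 2.2528
P₀ = 1/(2.2766 + 2.2528) = 0.2208
Lq = P₀·a^2·ρ / (2!(1-ρ)²) = 0.22078 × 1.6297 × 0.63830 / (2 × 0.13083) = 0.8777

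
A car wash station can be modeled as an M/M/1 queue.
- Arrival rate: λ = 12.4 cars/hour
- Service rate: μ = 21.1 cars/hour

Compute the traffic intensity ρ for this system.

Server utilization: ρ = λ/μ
ρ = 12.4/21.1 = 0.5877
The server is busy 58.77% of the time.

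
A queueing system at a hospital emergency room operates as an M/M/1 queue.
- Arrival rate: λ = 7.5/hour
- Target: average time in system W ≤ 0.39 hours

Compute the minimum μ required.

For M/M/1: W = 1/(μ-λ)
Need W ≤ 0.39, so 1/(μ-λ) ≤ 0.39
μ - λ ≥ 1/0.39 = 2.5641
μ ≥ 7.5 + 2.5641 = 10.0641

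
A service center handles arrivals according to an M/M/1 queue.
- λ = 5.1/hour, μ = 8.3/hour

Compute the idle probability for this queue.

ρ = λ/μ = 5.1/8.3 = 0.6145
P(0) = 1 - ρ = 1 - 0.6145 = 0.3855
The server is idle 38.55% of the time.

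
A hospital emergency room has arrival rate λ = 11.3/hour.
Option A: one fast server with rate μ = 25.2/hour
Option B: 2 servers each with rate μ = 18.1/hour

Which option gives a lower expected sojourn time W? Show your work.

Option A: single server μ = 25.2 (M/M/1)
  ρ_A = 11.3/25.2 = 0.4484
  W_A = 1/(μ-λ) = 1/(25.2-11.3) = 1/13.90 = 0.07194

Option B: 2 servers μ = 18.1 (M/M/2)
  ρ_B = λ/(cμ) = 11.3/(2×18.1) = 0.3122
  Offered load a = λ/μ = cρ = 11.3/18.1 = 0.6243
  P₀ = [ Σₙ₌₀^1 aⁿ/n! + a^2/(2!(1-ρ)) ]⁻¹
  Σ = a^0/0! + a^1/1! = 1.0000 + 0.6243 = 1.6243
  a^2/(2!(1-ρ)) = 0.38976/(2 × 0.68785) = 0.2833
  P₀ = 1/(1.6243 + 0.2833) = 0.5242
  Lq = P₀·a^2·ρ / (2!(1-ρ)²) = 0.52421 × 0.38976 × 0.31215 / (2 × 0.47313) = 0.06740
  Wq_B = Lq/λ = 0.06740/11.3 = 0.005965
  W_B = Wq_B + 1/μ = 0.005965 + 0.05525 = 0.06121

Since W_B = 0.06121 < W_A = 0.07194, Option B (multiple servers) has the shorter time in system.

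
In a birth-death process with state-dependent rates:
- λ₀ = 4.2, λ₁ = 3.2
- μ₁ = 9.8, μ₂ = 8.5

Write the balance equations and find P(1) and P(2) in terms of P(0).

Balance equations:
State 0: λ₀P₀ = μ₁P₁ → P₁ = (λ₀/μ₁)P₀ = (4.2/9.8)P₀ = 0.4286P₀
State 1: P₂ = (λ₀λ₁)/(μ₁μ₂)P₀ = (4.2×3.2)/(9.8×8.5)P₀ = 0.1613P₀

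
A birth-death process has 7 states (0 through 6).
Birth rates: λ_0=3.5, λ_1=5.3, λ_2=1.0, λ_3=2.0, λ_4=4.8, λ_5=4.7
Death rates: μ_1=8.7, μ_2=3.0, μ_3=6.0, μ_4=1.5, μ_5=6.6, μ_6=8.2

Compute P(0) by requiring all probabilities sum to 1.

Ratios P(n)/P(0) = (λ₀···λₙ₋₁)/(μ₁···μₙ):
P(1)/P(0) = (3.5)/(8.7) = 0.4023
P(2)/P(0) = (3.5×5.3)/(8.7×3.0) = 0.7107
P(3)/P(0) = (3.5×5.3×1.0)/(8.7×3.0×6.0) = 0.1185
P(4)/P(0) = (3.5×5.3×1.0×2.0)/(8.7×3.0×6.0×1.5) = 0.1579
P(5)/P(0) = (3.5×5.3×1.0×2.0×4.8)/(8.7×3.0×6.0×1.5×6.6) = 0.1149
P(6)/P(0) = (3.5×5.3×1.0×2.0×4.8×4.7)/(8.7×3.0×6.0×1.5×6.6×8.2) = 0.06584

Normalization: ∑ P(n) = 1
P(0) × (1.0000 + 0.4023 + 0.7107 + 0.1185 + 0.1579 + 0.1149 + 0.06584) = 1
P(0) × 2.5701 = 1
P(0) = 1/2.5701 = 0.3891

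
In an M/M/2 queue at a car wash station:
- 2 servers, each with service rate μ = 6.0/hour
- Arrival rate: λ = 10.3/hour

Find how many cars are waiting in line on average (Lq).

Traffic intensity: ρ = λ/(cμ) = 10.3/(2×6.0) = 0.8583
Since ρ = 0.8583 < 1, system is stable.
Offered load a = λ/μ = cρ = 10.3/6.0 = 1.7167
P₀ = [ Σₙ₌₀^1 aⁿ/n! + a^2/(2!(1-ρ)) ]⁻¹
Σ = a^0/0! + a^1/1! = 1.0000 + 1.7167 = 2.7167
a^2/(2!(1-ρ)) = 2.946944/(2 × 0.1416667) = 10.4010
P₀ = 1/(2.7167 + 10.4010) = 0.07623
Lq = P₀·a^2·ρ / (2!(1-ρ)²) = 0.076233 × 2.9469 × 0.85833 / (2 × 0.020069) = 4.8040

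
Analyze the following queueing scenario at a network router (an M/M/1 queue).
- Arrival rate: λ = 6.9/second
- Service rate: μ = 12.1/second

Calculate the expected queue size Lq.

ρ = λ/μ = 6.9/12.1 = 0.5702
For M/M/1: Lq = λ²/(μ(μ-λ))
Lq = 47.61/(12.1 × 5.20)
Lq = 0.7567 packets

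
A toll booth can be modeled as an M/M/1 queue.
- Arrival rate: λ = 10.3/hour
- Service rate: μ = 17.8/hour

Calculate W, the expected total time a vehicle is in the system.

First, compute utilization: ρ = λ/μ = 10.3/17.8 = 0.5787
For M/M/1: W = 1/(μ-λ)
W = 1/(17.8-10.3) = 1/7.50
W = 0.1333 hours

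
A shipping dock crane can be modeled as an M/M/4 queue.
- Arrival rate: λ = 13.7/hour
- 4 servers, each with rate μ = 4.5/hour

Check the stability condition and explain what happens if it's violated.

Stability requires ρ = λ/(cμ) < 1
ρ = 13.7/(4 × 4.5) = 13.7/18.00 = 0.7611
Since 0.7611 < 1, the system is STABLE.
The servers are busy 76.11% of the time.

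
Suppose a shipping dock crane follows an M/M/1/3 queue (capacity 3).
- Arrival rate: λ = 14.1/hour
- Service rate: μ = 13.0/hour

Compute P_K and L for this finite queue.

ρ = λ/μ = 14.1/13.0 = 1.0846
P₀ = (1-ρ)/(1-ρ^(K+1)) = (1-1.0846)/(1-1.0846^4) = -0.08460/-0.3838 = 0.2204
P_K = P₀×ρ^K = 0.2204 × 1.0846^3 = 0.2204 × 1.2759 = 0.2812
Blocking probability P_3 = 0.2812 (28.12%)
L = ρ[1 - (K+1)ρ^K + Kρ^(K+1)] / [(1-ρ)(1-ρ^(K+1))]
L = 1.0846 × (1 - 4×1.27588 + 3×1.38382) / ((1 - 1.0846) × (1 - 1.38382)) = 1.6013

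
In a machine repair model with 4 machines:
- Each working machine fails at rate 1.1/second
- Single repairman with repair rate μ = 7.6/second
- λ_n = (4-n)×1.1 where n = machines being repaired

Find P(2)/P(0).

P(2)/P(0) = ∏_{i=0}^{2-1} λ_i/μ_{i+1}
= (4-0)×1.1/7.6 × (4-1)×1.1/7.6
= 0.2514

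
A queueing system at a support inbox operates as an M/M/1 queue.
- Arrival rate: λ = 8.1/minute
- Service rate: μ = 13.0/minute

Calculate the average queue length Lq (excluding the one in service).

ρ = λ/μ = 8.1/13.0 = 0.6231
For M/M/1: Lq = λ²/(μ(μ-λ))
Lq = 65.61/(13.0 × 4.90)
Lq = 1.0300 emails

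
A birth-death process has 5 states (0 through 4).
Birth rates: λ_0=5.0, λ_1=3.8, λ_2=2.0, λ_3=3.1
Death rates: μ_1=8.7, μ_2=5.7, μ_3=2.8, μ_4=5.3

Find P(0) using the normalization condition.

Ratios P(n)/P(0) = (λ₀···λₙ₋₁)/(μ₁···μₙ):
P(1)/P(0) = (5.0)/(8.7) = 0.5747
P(2)/P(0) = (5.0×3.8)/(8.7×5.7) = 0.3831
P(3)/P(0) = (5.0×3.8×2.0)/(8.7×5.7×2.8) = 0.2737
P(4)/P(0) = (5.0×3.8×2.0×3.1)/(8.7×5.7×2.8×5.3) = 0.1601

Normalization: ∑ P(n) = 1
P(0) × (1.0000 + 0.5747 + 0.3831 + 0.2737 + 0.1601) = 1
P(0) × 2.3916 = 1
P(0) = 1/2.3916 = 0.4181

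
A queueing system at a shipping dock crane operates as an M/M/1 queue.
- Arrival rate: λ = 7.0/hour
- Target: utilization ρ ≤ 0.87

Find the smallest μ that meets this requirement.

ρ = λ/μ, so μ = λ/ρ
μ ≥ 7.0/0.87 = 8.0460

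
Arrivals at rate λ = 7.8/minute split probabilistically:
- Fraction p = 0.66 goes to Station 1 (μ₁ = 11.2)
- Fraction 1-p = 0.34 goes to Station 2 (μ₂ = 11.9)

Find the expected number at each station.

Effective rates: λ₁ = 7.8×0.66 = 5.148, λ₂ = 7.8×0.34 = 2.652
Station 1: ρ₁ = 5.148/11.2 = 0.45964, L₁ = ρ₁/(1-ρ₁) = 0.45964/(1-0.45964) = 0.8506
Station 2: ρ₂ = 2.652/11.9 = 0.2229, L₂ = ρ₂/(1-ρ₂) = 0.2229/(1-0.2229) = 0.2868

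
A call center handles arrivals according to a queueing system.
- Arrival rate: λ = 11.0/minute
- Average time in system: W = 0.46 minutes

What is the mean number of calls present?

Little's Law: L = λW
L = 11.0 × 0.46 = 5.0600 calls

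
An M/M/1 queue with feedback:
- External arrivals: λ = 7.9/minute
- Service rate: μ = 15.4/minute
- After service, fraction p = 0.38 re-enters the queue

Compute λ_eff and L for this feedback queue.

Effective arrival rate: λ_eff = λ/(1-p) = 7.9/(1-0.38) = 7.9/0.62 = 12.7419
ρ = λ_eff/μ = 12.7419/15.4 = 0.8274
L = ρ/(1-ρ) = 0.8274/(1-0.8274) = 4.7937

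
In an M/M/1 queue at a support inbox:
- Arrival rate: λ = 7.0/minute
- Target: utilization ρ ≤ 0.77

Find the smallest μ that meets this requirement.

ρ = λ/μ, so μ = λ/ρ
μ ≥ 7.0/0.77 = 9.0909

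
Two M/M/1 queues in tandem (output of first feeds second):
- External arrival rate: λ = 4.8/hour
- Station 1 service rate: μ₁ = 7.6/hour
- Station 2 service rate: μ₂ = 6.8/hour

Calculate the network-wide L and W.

By Jackson's theorem, each station behaves as independent M/M/1.
Station 1: ρ₁ = 4.8/7.6 = 0.6316, L₁ = ρ₁/(1-ρ₁) = λ/(μ₁-λ) = 4.8/2.80 = 1.7143
Station 2: ρ₂ = 4.8/6.8 = 0.7059, L₂ = ρ₂/(1-ρ₂) = λ/(μ₂-λ) = 4.8/2.00 = 2.4000
Total: L = L₁ + L₂ = 1.7143 + 2.4000 = 4.1143
W = L/λ = 4.1143/4.8 = 0.8571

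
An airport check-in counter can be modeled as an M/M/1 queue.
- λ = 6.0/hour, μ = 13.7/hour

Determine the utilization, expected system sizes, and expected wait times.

Step 1: ρ = λ/μ = 6.0/13.7 = 0.4380
Step 2: L = λ/(μ-λ) = 6.0/7.70 = 0.7792
Step 3: Lq = λ²/(μ(μ-λ)) = 36.00/(13.7×7.70) = 0.3413
Step 4: W = 1/(μ-λ) = 1/7.70 = 0.12987
Step 5: Wq = λ/(μ(μ-λ)) = 6.0/(13.7×7.70) = 0.05688
Step 6: P(0) = 1-ρ = 0.5620
Verify: L = λW = 6.0×0.12987 = 0.7792 ✔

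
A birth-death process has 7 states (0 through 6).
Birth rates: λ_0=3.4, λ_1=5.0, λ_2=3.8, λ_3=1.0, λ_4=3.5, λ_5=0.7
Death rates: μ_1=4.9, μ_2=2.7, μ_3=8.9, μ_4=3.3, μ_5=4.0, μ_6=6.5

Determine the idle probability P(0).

Ratios P(n)/P(0) = (λ₀···λₙ₋₁)/(μ₁···μₙ):
P(1)/P(0) = (3.4)/(4.9) = 0.69388
P(2)/P(0) = (3.4×5.0)/(4.9×2.7) = 1.2850
P(3)/P(0) = (3.4×5.0×3.8)/(4.9×2.7×8.9) = 0.54863
P(4)/P(0) = (3.4×5.0×3.8×1.0)/(4.9×2.7×8.9×3.3) = 0.16625
P(5)/P(0) = (3.4×5.0×3.8×1.0×3.5)/(4.9×2.7×8.9×3.3×4.0) = 0.14547
P(6)/P(0) = (3.4×5.0×3.8×1.0×3.5×0.7)/(4.9×2.7×8.9×3.3×4.0×6.5) = 0.015666

Normalization: ∑ P(n) = 1
P(0) × (1.0000 + 0.69388 + 1.2850 + 0.54863 + 0.16625 + 0.14547 + 0.015666) = 1
P(0) × 3.8549 = 1
P(0) = 1/3.8549 = 0.2594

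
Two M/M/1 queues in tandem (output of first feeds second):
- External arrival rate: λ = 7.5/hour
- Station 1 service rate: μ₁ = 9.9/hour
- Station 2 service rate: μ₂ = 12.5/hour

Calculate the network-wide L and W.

By Jackson's theorem, each station behaves as independent M/M/1.
Station 1: ρ₁ = 7.5/9.9 = 0.7576, L₁ = ρ₁/(1-ρ₁) = λ/(μ₁-λ) = 7.5/2.40 = 3.1250
Station 2: ρ₂ = 7.5/12.5 = 0.6000, L₂ = ρ₂/(1-ρ₂) = λ/(μ₂-λ) = 7.5/5.00 = 1.5000
Total: L = L₁ + L₂ = 3.1250 + 1.5000 = 4.6250
W = L/λ = 4.6250/7.5 = 0.6167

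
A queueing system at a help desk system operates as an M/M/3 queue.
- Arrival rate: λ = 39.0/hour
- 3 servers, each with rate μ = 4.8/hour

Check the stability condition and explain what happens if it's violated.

Stability requires ρ = λ/(cμ) < 1
ρ = 39.0/(3 × 4.8) = 39.0/14.40 = 2.7083
Since 2.7083 ≥ 1, the system is UNSTABLE.
Need c > λ/μ = 39.0/4.8 = 8.12.
Minimum servers needed: c = 9.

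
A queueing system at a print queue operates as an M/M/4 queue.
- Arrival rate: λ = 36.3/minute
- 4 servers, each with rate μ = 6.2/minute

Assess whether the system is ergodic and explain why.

Stability requires ρ = λ/(cμ) < 1
ρ = 36.3/(4 × 6.2) = 36.3/24.80 = 1.4637
Since 1.4637 ≥ 1, the system is UNSTABLE.
Need c > λ/μ = 36.3/6.2 = 5.85.
Minimum servers needed: c = 6.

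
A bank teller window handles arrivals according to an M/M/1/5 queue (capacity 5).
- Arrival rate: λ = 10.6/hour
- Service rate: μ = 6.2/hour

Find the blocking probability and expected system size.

ρ = λ/μ = 10.6/6.2 = 1.7097
P₀ = (1-ρ)/(1-ρ^(K+1)) = (1-1.7097)/(1-1.7097^6) = -0.7097/-23.9758 = 0.02960
P_K = P₀×ρ^K = 0.02960 × 1.7097^5 = 0.02960 × 14.6083 = 0.4324
Blocking probability P_5 = 0.4324 (43.24%)
L = ρ[1 - (K+1)ρ^K + Kρ^(K+1)] / [(1-ρ)(1-ρ^(K+1))]
L = 1.7097 × (1 - 6×14.6083 + 5×24.9758) / ((1 - 1.7097) × (1 - 24.9758)) = 3.8412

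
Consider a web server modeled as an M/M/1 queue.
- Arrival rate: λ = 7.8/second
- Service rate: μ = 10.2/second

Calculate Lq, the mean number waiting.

ρ = λ/μ = 7.8/10.2 = 0.7647
For M/M/1: Lq = λ²/(μ(μ-λ))
Lq = 60.84/(10.2 × 2.40)
Lq = 2.4853 requests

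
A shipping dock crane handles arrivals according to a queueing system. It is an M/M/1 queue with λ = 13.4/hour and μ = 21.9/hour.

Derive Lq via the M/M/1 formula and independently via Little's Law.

Method 1 (direct): Lq = λ²/(μ(μ-λ)) = 179.56/(21.9 × 8.50) = 0.9646

Method 2 (Little's Law):
W = 1/(μ-λ) = 1/8.50 = 0.117647
Wq = W - 1/μ = 0.117647 - 0.0456621 = 0.071985
Lq = λWq = 13.4 × 0.071985 = 0.9646 ✔ (matches Method 1)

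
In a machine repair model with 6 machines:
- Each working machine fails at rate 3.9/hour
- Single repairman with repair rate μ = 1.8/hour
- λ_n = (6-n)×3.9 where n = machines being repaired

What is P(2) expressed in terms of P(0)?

P(2)/P(0) = ∏_{i=0}^{2-1} λ_i/μ_{i+1}
= (6-0)×3.9/1.8 × (6-1)×3.9/1.8
= 140.8333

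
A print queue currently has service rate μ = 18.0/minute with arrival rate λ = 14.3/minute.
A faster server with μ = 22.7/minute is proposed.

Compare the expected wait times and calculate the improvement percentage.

System 1: ρ₁ = 14.3/18.0 = 0.7944, W₁ = 1/(18.0-14.3) = 0.27027
System 2: ρ₂ = 14.3/22.7 = 0.6300, W₂ = 1/(22.7-14.3) = 0.11905
Improvement: (W₁-W₂)/W₁ = (0.27027-0.11905)/0.27027 = 55.95%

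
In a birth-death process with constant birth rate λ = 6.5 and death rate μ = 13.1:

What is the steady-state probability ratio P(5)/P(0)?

For constant rates: P(n)/P(0) = (λ/μ)^n
P(5)/P(0) = (6.5/13.1)^5 = 0.4962^5 = 0.03008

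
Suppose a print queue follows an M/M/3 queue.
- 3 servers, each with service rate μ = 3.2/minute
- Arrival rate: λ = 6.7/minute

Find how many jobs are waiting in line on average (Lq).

Traffic intensity: ρ = λ/(cμ) = 6.7/(3×3.2) = 0.6979
Since ρ = 0.6979 < 1, system is stable.
Offered load a = λ/μ = cρ = 6.7/3.2 = 2.0938
P₀ = [ Σₙ₌₀^2 aⁿ/n! + a^3/(3!(1-ρ)) ]⁻¹
Σ = a^0/0! + a^1/1! + a^2/2! = 1.00000 + 2.09375 + 2.19189 = 5.2856
a^3/(3!(1-ρ)) = 9.17856/(6 × 0.302083) = 5.0640
P₀ = 1/(5.2856 + 5.0640) = 0.09662
Lq = P₀·a^3·ρ / (3!(1-ρ)²) = 0.096621 × 9.1786 × 0.69792 / (6 × 0.091254) = 1.1304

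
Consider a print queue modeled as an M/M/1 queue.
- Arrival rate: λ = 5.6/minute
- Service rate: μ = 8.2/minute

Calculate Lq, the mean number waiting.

ρ = λ/μ = 5.6/8.2 = 0.6829
For M/M/1: Lq = λ²/(μ(μ-λ))
Lq = 31.36/(8.2 × 2.60)
Lq = 1.4709 jobs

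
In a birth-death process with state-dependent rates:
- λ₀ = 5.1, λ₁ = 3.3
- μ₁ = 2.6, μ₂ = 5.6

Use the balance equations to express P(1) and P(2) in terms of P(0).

Balance equations:
State 0: λ₀P₀ = μ₁P₁ → P₁ = (λ₀/μ₁)P₀ = (5.1/2.6)P₀ = 1.9615P₀
State 1: P₂ = (λ₀λ₁)/(μ₁μ₂)P₀ = (5.1×3.3)/(2.6×5.6)P₀ = 1.1559P₀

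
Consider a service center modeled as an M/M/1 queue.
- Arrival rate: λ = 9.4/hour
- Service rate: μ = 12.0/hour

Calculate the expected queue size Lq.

ρ = λ/μ = 9.4/12.0 = 0.7833
For M/M/1: Lq = λ²/(μ(μ-λ))
Lq = 88.36/(12.0 × 2.60)
Lq = 2.8321 customers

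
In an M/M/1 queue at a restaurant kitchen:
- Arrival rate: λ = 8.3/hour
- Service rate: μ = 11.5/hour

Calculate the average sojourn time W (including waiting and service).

First, compute utilization: ρ = λ/μ = 8.3/11.5 = 0.7217
For M/M/1: W = 1/(μ-λ)
W = 1/(11.5-8.3) = 1/3.20
W = 0.3125 hours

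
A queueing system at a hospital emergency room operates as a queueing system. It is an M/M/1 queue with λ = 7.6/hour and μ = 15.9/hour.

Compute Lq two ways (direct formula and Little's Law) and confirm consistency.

Method 1 (direct): Lq = λ²/(μ(μ-λ)) = 57.76/(15.9 × 8.30) = 0.4377

Method 2 (Little's Law):
W = 1/(μ-λ) = 1/8.30 = 0.12048
Wq = W - 1/μ = 0.12048 - 0.062893 = 0.05759
Lq = λWq = 7.6 × 0.05759 = 0.4377 ✔ (matches Method 1)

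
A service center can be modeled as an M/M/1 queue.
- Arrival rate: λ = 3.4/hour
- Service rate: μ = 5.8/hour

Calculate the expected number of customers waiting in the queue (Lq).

ρ = λ/μ = 3.4/5.8 = 0.5862
For M/M/1: Lq = λ²/(μ(μ-λ))
Lq = 11.56/(5.8 × 2.40)
Lq = 0.8305 customers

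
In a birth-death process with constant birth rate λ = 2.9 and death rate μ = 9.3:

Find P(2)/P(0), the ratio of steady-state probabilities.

For constant rates: P(n)/P(0) = (λ/μ)^n
P(2)/P(0) = (2.9/9.3)^2 = 0.31183^2 = 0.09724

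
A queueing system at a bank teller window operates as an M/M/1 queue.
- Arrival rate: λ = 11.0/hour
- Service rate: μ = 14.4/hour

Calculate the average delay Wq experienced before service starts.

First, compute utilization: ρ = λ/μ = 11.0/14.4 = 0.7639
For M/M/1: Wq = λ/(μ(μ-λ))
Wq = 11.0/(14.4 × (14.4-11.0))
Wq = 11.0/(14.4 × 3.40)
Wq = 0.2247 hours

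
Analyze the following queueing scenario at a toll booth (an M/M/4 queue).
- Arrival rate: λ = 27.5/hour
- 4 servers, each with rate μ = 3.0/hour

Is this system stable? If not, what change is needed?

Stability requires ρ = λ/(cμ) < 1
ρ = 27.5/(4 × 3.0) = 27.5/12.00 = 2.2917
Since 2.2917 ≥ 1, the system is UNSTABLE.
Need c > λ/μ = 27.5/3.0 = 9.17.
Minimum servers needed: c = 10.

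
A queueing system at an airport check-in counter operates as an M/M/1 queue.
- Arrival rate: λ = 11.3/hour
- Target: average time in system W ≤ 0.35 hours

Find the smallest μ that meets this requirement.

For M/M/1: W = 1/(μ-λ)
Need W ≤ 0.35, so 1/(μ-λ) ≤ 0.35
μ - λ ≥ 1/0.35 = 2.8571
μ ≥ 11.3 + 2.8571 = 14.1571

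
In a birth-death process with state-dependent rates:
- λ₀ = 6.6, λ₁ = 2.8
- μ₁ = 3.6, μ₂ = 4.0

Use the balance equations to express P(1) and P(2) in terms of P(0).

Balance equations:
State 0: λ₀P₀ = μ₁P₁ → P₁ = (λ₀/μ₁)P₀ = (6.6/3.6)P₀ = 1.8333P₀
State 1: P₂ = (λ₀λ₁)/(μ₁μ₂)P₀ = (6.6×2.8)/(3.6×4.0)P₀ = 1.2833P₀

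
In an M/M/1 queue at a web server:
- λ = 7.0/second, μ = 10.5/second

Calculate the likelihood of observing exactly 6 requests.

ρ = λ/μ = 7.0/10.5 = 0.66667
P(n) = (1-ρ)ρⁿ
P(6) = (1-0.66667) × 0.66667^6
P(6) = 0.3333 × 0.08779
P(6) = 0.02926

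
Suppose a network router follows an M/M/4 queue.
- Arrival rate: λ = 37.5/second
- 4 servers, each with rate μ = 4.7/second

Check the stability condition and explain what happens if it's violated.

Stability requires ρ = λ/(cμ) < 1
ρ = 37.5/(4 × 4.7) = 37.5/18.80 = 1.9947
Since 1.9947 ≥ 1, the system is UNSTABLE.
Need c > λ/μ = 37.5/4.7 = 7.98.
Minimum servers needed: c = 8.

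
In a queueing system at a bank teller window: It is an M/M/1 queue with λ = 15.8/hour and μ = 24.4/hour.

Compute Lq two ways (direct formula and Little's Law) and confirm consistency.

Method 1 (direct): Lq = λ²/(μ(μ-λ)) = 249.64/(24.4 × 8.60) = 1.1897

Method 2 (Little's Law):
W = 1/(μ-λ) = 1/8.60 = 0.11628
Wq = W - 1/μ = 0.11628 - 0.040984 = 0.07530
Lq = λWq = 15.8 × 0.07530 = 1.1897 ✔ (matches Method 1)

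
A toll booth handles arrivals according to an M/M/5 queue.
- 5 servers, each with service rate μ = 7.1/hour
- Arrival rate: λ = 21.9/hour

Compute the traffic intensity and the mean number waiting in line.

Traffic intensity: ρ = λ/(cμ) = 21.9/(5×7.1) = 0.6169
Since ρ = 0.6169 < 1, system is stable.
Offered load a = λ/μ = cρ = 21.9/7.1 = 3.0845
P₀ = [ Σₙ₌₀^4 aⁿ/n! + a^5/(5!(1-ρ)) ]⁻¹
Σ = a^0/0! + a^1/1! + a^2/2! + a^3/3! + a^4/4! = 1.00000 + 3.08451 + 4.75709 + 4.89109 + 3.77165 = 17.5043
a^5/(5!(1-ρ)) = 279.2086/(120 × 0.383099) = 6.0735
P₀ = 1/(17.5043 + 6.0735) = 0.04241
Lq = P₀·a^5·ρ / (5!(1-ρ)²) = 0.042413 × 279.2086 × 0.61690 / (120 × 0.14676) = 0.4148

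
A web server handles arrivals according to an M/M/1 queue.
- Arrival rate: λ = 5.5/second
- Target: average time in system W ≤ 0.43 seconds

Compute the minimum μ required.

For M/M/1: W = 1/(μ-λ)
Need W ≤ 0.43, so 1/(μ-λ) ≤ 0.43
μ - λ ≥ 1/0.43 = 2.3256
μ ≥ 5.5 + 2.3256 = 7.8256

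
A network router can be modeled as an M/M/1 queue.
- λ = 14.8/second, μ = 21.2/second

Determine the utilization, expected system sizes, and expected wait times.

Step 1: ρ = λ/μ = 14.8/21.2 = 0.6981
Step 2: L = λ/(μ-λ) = 14.8/6.40 = 2.3125
Step 3: Lq = λ²/(μ(μ-λ)) = 219.04/(21.2×6.40) = 1.6144
Step 4: W = 1/(μ-λ) = 1/6.40 = 0.15625
Step 5: Wq = λ/(μ(μ-λ)) = 14.8/(21.2×6.40) = 0.1091
Step 6: P(0) = 1-ρ = 0.3019
Verify: L = λW = 14.8×0.15625 = 2.3125 ✔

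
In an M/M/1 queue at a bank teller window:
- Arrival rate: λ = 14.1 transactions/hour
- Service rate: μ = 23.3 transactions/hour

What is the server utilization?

Server utilization: ρ = λ/μ
ρ = 14.1/23.3 = 0.6052
The server is busy 60.52% of the time.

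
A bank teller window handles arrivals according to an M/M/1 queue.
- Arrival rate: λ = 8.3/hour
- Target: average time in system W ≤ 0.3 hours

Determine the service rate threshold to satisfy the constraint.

For M/M/1: W = 1/(μ-λ)
Need W ≤ 0.3, so 1/(μ-λ) ≤ 0.3
μ - λ ≥ 1/0.3 = 3.3333
μ ≥ 8.3 + 3.3333 = 11.6333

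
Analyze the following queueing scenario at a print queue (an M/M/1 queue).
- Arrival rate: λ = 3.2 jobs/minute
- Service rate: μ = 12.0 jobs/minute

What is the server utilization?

Server utilization: ρ = λ/μ
ρ = 3.2/12.0 = 0.2667
The server is busy 26.67% of the time.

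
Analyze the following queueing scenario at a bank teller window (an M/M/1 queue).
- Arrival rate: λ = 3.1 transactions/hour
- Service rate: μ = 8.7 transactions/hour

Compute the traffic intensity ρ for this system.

Server utilization: ρ = λ/μ
ρ = 3.1/8.7 = 0.3563
The server is busy 35.63% of the time.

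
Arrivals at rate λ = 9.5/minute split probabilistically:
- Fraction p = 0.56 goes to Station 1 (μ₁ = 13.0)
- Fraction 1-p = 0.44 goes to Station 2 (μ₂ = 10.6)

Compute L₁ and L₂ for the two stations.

Effective rates: λ₁ = 9.5×0.56 = 5.32, λ₂ = 9.5×0.44 = 4.18
Station 1: ρ₁ = 5.32/13.0 = 0.40923, L₁ = ρ₁/(1-ρ₁) = 0.40923/(1-0.40923) = 0.6927
Station 2: ρ₂ = 4.18/10.6 = 0.39434, L₂ = ρ₂/(1-ρ₂) = 0.39434/(1-0.39434) = 0.6511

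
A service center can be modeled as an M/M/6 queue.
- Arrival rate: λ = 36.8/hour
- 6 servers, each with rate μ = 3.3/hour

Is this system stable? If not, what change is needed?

Stability requires ρ = λ/(cμ) < 1
ρ = 36.8/(6 × 3.3) = 36.8/19.80 = 1.8586
Since 1.8586 ≥ 1, the system is UNSTABLE.
Need c > λ/μ = 36.8/3.3 = 11.15.
Minimum servers needed: c = 12.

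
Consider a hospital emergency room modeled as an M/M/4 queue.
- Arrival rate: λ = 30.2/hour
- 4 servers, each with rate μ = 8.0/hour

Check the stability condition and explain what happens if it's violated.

Stability requires ρ = λ/(cμ) < 1
ρ = 30.2/(4 × 8.0) = 30.2/32.00 = 0.9437
Since 0.9437 < 1, the system is STABLE.
The servers are busy 94.38% of the time.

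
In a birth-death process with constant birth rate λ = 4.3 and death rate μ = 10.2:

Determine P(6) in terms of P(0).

For constant rates: P(n)/P(0) = (λ/μ)^n
P(6)/P(0) = (4.3/10.2)^6 = 0.42157^6 = 0.005613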